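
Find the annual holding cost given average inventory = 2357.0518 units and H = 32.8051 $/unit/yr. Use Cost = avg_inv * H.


Cost = 2357.0518 * 32.8051 = 77323.3200

77323.3200 $/yr


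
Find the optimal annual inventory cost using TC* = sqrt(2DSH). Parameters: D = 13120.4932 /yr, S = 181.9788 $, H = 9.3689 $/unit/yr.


2*D*S*H = 44739338.2993
TC* = sqrt(44739338.2993) = 6688.7471

6688.7471 $/yr


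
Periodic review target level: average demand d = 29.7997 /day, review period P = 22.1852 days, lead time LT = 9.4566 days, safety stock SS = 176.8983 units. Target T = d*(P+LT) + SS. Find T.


P + LT = 31.6418
d*(P+LT) = 29.7997 * 31.6418 = 942.9161
T = 942.9161 + 176.8983 = 1119.8144

1119.8144 units


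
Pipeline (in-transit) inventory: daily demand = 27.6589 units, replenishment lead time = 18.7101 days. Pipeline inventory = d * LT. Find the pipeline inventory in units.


Pipeline = 27.6589 * 18.7101 = 517.5008

517.5008 units


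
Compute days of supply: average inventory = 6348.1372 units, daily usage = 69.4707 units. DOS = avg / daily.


DOS = 6348.1372 / 69.4707 = 91.3786

91.3786 days


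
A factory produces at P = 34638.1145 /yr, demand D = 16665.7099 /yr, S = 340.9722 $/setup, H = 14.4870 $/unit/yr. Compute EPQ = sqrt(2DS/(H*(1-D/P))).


1 - D/P = 1 - 0.4811 = 0.5189
H*(1-D/P) = 7.5168
2DS = 11365087.5383
EPQ = sqrt(1511967.2407) = 1229.6208

1229.6208 units


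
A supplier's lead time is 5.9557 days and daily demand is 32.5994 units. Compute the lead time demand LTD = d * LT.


LTD = 32.5994 * 5.9557 = 194.1522

194.1522 units


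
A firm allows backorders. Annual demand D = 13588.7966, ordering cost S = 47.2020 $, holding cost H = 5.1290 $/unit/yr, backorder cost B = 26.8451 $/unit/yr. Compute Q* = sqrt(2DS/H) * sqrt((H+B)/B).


sqrt(2DS/H) = 500.1144
sqrt((H+B)/B) = 1.0914
Q* = 500.1144 * 1.0914 = 545.8031

545.8031 units


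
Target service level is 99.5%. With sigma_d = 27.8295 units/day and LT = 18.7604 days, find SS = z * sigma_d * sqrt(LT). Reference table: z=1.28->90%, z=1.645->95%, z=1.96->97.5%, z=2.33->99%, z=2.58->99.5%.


From the table, SL = 99.5% corresponds to z = 2.58
sqrt(LT) = sqrt(18.7604) = 4.3313
SS = 2.58 * 27.8295 * 4.3313 = 310.9898

310.9898 units


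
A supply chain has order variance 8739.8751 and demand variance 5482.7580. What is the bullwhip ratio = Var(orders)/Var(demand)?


BW = 8739.8751 / 5482.7580 = 1.5941

1.5941


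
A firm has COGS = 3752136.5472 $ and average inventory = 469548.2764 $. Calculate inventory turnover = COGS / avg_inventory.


Turnover = 3752136.5472 / 469548.2764 = 7.9909

7.9909


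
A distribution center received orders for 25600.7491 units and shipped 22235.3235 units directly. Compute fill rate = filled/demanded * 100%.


FR = 22235.3235 / 25600.7491 * 100 = 86.8542

86.8542%


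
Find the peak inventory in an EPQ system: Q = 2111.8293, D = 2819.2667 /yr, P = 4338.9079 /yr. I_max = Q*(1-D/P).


D/P = 0.6498
1 - D/P = 0.3502
I_max = 2111.8293 * 0.3502 = 739.6384

739.6384 units


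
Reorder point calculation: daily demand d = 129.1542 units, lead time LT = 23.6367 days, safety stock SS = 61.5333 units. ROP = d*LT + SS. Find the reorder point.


d*LT = 129.1542 * 23.6367 = 3052.7791
ROP = 3052.7791 + 61.5333 = 3114.3124

3114.3124 units


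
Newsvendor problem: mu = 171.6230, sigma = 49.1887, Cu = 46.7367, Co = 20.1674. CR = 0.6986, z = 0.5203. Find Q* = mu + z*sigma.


CR = Cu/(Cu+Co) = 46.7367/(46.7367+20.1674) = 0.6986
z = 0.5203
Q* = 171.6230 + 0.5203 * 49.1887 = 197.2159

197.2159 units


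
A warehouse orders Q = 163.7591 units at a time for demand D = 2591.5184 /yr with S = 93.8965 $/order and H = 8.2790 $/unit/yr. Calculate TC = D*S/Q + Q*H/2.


Ordering cost = D*S/Q = 1485.9297
Holding cost = Q*H/2 = 677.8808
TC = 1485.9297 + 677.8808 = 2163.8105

2163.8105 $/yr


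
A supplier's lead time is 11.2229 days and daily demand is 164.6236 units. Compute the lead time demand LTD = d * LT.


LTD = 164.6236 * 11.2229 = 1847.5542

1847.5542 units


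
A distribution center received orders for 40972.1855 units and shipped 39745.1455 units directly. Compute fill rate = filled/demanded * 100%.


FR = 39745.1455 / 40972.1855 * 100 = 97.0052

97.0052%


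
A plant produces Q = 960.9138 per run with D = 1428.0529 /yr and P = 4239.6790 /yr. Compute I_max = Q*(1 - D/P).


D/P = 0.3368
1 - D/P = 0.6632
I_max = 960.9138 * 0.6632 = 637.2488

637.2488 units


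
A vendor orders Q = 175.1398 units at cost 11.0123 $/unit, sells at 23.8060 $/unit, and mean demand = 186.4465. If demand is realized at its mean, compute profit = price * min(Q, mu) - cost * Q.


Sales at mu = min(175.1398, 186.4465) = 175.1398
Revenue = 23.8060 * 175.1398 = 4169.3781
Total cost = 11.0123 * 175.1398 = 1928.6920
Profit = 4169.3781 - 1928.6920 = 2240.6861

2240.6861 $


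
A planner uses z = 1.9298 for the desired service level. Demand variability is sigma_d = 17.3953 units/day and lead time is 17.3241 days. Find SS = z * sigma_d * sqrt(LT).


sqrt(LT) = sqrt(17.3241) = 4.1622
SS = 1.9298 * 17.3953 * 4.1622 = 139.7235

139.7235 units


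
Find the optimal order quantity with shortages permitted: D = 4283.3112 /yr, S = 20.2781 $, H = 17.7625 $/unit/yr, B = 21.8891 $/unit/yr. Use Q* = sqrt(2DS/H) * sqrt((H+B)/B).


sqrt(2DS/H) = 98.8932
sqrt((H+B)/B) = 1.3459
Q* = 98.8932 * 1.3459 = 133.1015

133.1015 units


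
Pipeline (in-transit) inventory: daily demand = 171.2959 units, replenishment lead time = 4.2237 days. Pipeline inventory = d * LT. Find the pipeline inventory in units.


Pipeline = 171.2959 * 4.2237 = 723.5025

723.5025 units


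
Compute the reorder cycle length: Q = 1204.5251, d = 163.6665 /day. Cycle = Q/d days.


Cycle = 1204.5251 / 163.6665 = 7.3596

7.3596 days


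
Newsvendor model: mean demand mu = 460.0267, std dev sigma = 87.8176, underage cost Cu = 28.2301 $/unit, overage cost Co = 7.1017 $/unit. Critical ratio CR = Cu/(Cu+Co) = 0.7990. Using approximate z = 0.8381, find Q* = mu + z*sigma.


CR = Cu/(Cu+Co) = 28.2301/(28.2301+7.1017) = 0.7990
z = 0.8381
Q* = 460.0267 + 0.8381 * 87.8176 = 533.6266

533.6266 units


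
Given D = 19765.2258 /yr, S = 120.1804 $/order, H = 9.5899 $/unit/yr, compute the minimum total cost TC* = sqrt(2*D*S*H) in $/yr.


2*D*S*H = 45559557.7271
TC* = sqrt(45559557.7271) = 6749.7821

6749.7821 $/yr


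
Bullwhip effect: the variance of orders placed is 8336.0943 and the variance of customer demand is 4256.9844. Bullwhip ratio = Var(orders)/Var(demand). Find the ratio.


BW = 8336.0943 / 4256.9844 = 1.9582

1.9582


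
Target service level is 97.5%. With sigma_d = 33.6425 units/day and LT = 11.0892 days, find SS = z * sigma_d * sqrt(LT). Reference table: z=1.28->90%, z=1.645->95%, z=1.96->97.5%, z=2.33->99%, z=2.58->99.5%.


From the table, SL = 97.5% corresponds to z = 1.96
sqrt(LT) = sqrt(11.0892) = 3.3300
SS = 1.96 * 33.6425 * 3.3300 = 219.5808

219.5808 units


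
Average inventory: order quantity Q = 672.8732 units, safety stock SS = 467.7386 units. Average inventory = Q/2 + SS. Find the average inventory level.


Q/2 = 336.4366
Avg = 336.4366 + 467.7386 = 804.1752

804.1752 units


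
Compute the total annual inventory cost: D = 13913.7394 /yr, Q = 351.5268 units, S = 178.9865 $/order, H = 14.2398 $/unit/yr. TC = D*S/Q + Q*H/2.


Ordering cost = D*S/Q = 7084.4428
Holding cost = Q*H/2 = 2502.8357
TC = 7084.4428 + 2502.8357 = 9587.2785

9587.2785 $/yr


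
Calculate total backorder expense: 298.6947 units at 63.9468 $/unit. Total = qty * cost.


Total = 298.6947 * 63.9468 = 19100.5702

19100.5702 $


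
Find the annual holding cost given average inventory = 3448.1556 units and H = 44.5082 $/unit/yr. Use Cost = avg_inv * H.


Cost = 3448.1556 * 44.5082 = 153471.1991

153471.1991 $/yr


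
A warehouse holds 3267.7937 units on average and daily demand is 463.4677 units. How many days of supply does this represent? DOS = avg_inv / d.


DOS = 3267.7937 / 463.4677 = 7.0507

7.0507 days


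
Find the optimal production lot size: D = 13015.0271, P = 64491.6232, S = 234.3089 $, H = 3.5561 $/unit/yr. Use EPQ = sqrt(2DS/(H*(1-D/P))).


1 - D/P = 1 - 0.2018 = 0.7982
H*(1-D/P) = 2.8384
2DS = 6099073.3665
EPQ = sqrt(2148737.5778) = 1465.8573

1465.8573 units


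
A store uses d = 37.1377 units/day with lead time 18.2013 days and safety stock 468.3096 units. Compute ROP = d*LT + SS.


d*LT = 37.1377 * 18.2013 = 675.9544
ROP = 675.9544 + 468.3096 = 1144.2640

1144.2640 units


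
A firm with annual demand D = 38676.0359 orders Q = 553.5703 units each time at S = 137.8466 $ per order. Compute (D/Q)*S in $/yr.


Number of orders = D/Q = 69.8665
Cost = 69.8665 * 137.8466 = 9630.8636

9630.8636 $/yr


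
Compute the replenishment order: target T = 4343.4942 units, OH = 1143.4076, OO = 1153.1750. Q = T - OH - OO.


Inventory position = OH + OO = 1143.4076 + 1153.1750 = 2296.5826
Q = 4343.4942 - 2296.5826 = 2046.9116

2046.9116 units


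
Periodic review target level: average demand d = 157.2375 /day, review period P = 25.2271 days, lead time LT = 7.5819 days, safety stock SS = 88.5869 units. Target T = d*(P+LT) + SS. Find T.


P + LT = 32.8090
d*(P+LT) = 157.2375 * 32.8090 = 5158.8051
T = 5158.8051 + 88.5869 = 5247.3920

5247.3920 units


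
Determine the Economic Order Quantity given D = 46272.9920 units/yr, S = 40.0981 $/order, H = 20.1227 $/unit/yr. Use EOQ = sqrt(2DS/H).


2*D*S = 2 * 46272.9920 * 40.0981 = 3710918.1210
2*D*S/H = 184414.5230
EOQ = sqrt(184414.5230) = 429.4351

429.4351 units


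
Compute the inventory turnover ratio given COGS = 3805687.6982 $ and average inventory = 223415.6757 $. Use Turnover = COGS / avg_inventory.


Turnover = 3805687.6982 / 223415.6757 = 17.0341

17.0341


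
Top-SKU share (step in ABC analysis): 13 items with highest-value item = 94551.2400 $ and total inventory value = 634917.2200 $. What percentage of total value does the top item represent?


Top item = 94551.2400
Total = 634917.2200
Percentage = 94551.2400 / 634917.2200 * 100 = 14.8919

14.8919%


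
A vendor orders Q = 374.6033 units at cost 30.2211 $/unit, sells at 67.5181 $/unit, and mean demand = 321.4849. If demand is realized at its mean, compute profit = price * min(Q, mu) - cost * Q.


Sales at mu = min(374.6033, 321.4849) = 321.4849
Revenue = 67.5181 * 321.4849 = 21706.0496
Total cost = 30.2211 * 374.6033 = 11320.9238
Profit = 21706.0496 - 11320.9238 = 10385.1258

10385.1258 $


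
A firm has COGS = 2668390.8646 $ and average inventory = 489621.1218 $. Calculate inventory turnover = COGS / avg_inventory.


Turnover = 2668390.8646 / 489621.1218 = 5.4499

5.4499


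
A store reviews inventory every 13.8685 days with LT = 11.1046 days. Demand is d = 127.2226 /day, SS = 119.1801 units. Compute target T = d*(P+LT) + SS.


P + LT = 24.9731
d*(P+LT) = 127.2226 * 24.9731 = 3177.1427
T = 3177.1427 + 119.1801 = 3296.3228

3296.3228 units


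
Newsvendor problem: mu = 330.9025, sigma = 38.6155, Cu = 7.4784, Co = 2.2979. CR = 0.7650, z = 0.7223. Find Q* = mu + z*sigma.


CR = Cu/(Cu+Co) = 7.4784/(7.4784+2.2979) = 0.7650
z = 0.7223
Q* = 330.9025 + 0.7223 * 38.6155 = 358.7945

358.7945 units


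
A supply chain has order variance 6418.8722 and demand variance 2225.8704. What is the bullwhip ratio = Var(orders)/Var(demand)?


BW = 6418.8722 / 2225.8704 = 2.8838

2.8838


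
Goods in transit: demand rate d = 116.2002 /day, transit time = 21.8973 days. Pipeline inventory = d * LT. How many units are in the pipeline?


Pipeline = 116.2002 * 21.8973 = 2544.4706

2544.4706 units


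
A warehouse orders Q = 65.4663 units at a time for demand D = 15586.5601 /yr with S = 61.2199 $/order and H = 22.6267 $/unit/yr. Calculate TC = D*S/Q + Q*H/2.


Ordering cost = D*S/Q = 14575.5549
Holding cost = Q*H/2 = 740.6432
TC = 14575.5549 + 740.6432 = 15316.1981

15316.1981 $/yr


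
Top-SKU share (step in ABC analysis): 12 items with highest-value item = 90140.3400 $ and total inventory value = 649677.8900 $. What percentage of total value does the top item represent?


Top item = 90140.3400
Total = 649677.8900
Percentage = 90140.3400 / 649677.8900 * 100 = 13.8746

13.8746%


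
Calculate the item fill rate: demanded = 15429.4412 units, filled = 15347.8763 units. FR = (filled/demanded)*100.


FR = 15347.8763 / 15429.4412 * 100 = 99.4714

99.4714%


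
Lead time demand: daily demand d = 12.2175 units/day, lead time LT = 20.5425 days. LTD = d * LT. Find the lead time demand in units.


LTD = 12.2175 * 20.5425 = 250.9780

250.9780 units


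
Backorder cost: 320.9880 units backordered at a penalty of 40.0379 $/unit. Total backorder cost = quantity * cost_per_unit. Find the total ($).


Total = 320.9880 * 40.0379 = 12851.6854

12851.6854 $


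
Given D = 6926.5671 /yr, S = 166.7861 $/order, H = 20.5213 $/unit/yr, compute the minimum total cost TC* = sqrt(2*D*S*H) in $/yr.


2*D*S*H = 47414673.5007
TC* = sqrt(47414673.5007) = 6885.8314

6885.8314 $/yr


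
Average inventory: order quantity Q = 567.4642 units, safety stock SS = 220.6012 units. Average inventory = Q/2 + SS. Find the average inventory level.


Q/2 = 283.7321
Avg = 283.7321 + 220.6012 = 504.3333

504.3333 units


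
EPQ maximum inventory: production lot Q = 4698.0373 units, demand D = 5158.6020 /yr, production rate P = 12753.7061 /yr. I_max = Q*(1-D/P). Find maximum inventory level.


D/P = 0.4045
1 - D/P = 0.5955
I_max = 4698.0373 * 0.5955 = 2797.7815

2797.7815 units


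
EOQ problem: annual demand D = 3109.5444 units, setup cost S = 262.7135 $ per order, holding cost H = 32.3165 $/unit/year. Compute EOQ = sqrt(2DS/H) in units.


2*D*S = 2 * 3109.5444 * 262.7135 = 1633838.5855
2*D*S/H = 50557.4114
EOQ = sqrt(50557.4114) = 224.8498

224.8498 units


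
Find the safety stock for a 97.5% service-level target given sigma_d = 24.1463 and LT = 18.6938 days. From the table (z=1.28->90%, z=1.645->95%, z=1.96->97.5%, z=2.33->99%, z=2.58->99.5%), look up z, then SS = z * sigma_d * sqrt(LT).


From the table, SL = 97.5% corresponds to z = 1.96
sqrt(LT) = sqrt(18.6938) = 4.3236
SS = 1.96 * 24.1463 * 4.3236 = 204.6235

204.6235 units


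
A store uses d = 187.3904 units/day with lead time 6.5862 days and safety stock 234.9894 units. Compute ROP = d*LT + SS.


d*LT = 187.3904 * 6.5862 = 1234.1907
ROP = 1234.1907 + 234.9894 = 1469.1801

1469.1801 units


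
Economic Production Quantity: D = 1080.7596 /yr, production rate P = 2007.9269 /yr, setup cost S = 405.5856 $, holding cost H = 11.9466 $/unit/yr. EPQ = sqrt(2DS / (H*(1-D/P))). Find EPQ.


1 - D/P = 1 - 0.5382 = 0.4618
H*(1-D/P) = 5.5164
2DS = 876681.0616
EPQ = sqrt(158923.1241) = 398.6516

398.6516 units


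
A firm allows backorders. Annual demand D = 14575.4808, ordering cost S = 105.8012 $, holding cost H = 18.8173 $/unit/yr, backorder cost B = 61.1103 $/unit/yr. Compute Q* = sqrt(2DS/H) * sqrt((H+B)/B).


sqrt(2DS/H) = 404.8490
sqrt((H+B)/B) = 1.1436
Q* = 404.8490 * 1.1436 = 463.0035

463.0035 units


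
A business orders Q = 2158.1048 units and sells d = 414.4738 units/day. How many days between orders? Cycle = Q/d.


Cycle = 2158.1048 / 414.4738 = 5.2069

5.2069 days


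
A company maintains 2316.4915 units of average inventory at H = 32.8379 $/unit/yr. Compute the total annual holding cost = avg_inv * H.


Cost = 2316.4915 * 32.8379 = 76068.7162

76068.7162 $/yr


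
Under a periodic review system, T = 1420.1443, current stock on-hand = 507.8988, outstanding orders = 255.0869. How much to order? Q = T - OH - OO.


Inventory position = OH + OO = 507.8988 + 255.0869 = 762.9857
Q = 1420.1443 - 762.9857 = 657.1586

657.1586 units


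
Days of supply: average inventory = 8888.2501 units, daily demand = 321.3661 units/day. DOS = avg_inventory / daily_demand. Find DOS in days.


DOS = 8888.2501 / 321.3661 = 27.6577

27.6577 days


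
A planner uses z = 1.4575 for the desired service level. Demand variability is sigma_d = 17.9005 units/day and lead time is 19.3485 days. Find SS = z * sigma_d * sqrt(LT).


sqrt(LT) = sqrt(19.3485) = 4.3987
SS = 1.4575 * 17.9005 * 4.3987 = 114.7618

114.7618 units


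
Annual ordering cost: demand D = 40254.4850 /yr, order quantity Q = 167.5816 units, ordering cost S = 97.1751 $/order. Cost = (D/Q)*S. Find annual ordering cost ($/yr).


Number of orders = D/Q = 240.2083
Cost = 240.2083 * 97.1751 = 23342.2620

23342.2620 $/yr


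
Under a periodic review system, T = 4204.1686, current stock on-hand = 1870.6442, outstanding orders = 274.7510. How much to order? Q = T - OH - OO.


Inventory position = OH + OO = 1870.6442 + 274.7510 = 2145.3952
Q = 4204.1686 - 2145.3952 = 2058.7734

2058.7734 units


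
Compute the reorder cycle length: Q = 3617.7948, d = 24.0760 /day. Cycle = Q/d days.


Cycle = 3617.7948 / 24.0760 = 150.2656

150.2656 days


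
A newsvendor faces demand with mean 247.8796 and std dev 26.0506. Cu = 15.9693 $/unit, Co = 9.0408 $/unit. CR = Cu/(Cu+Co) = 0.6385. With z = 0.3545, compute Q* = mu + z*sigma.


CR = Cu/(Cu+Co) = 15.9693/(15.9693+9.0408) = 0.6385
z = 0.3545
Q* = 247.8796 + 0.3545 * 26.0506 = 257.1145

257.1145 units


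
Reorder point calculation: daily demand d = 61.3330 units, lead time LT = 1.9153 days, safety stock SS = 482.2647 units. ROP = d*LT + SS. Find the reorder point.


d*LT = 61.3330 * 1.9153 = 117.4711
ROP = 117.4711 + 482.2647 = 599.7358

599.7358 units


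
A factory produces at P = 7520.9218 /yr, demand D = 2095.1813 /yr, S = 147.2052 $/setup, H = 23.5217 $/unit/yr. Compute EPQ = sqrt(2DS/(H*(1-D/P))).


1 - D/P = 1 - 0.2786 = 0.7214
H*(1-D/P) = 16.9690
2DS = 616843.1646
EPQ = sqrt(36351.1458) = 190.6598

190.6598 units


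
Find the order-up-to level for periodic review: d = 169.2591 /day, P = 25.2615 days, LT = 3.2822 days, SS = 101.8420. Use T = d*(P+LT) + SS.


P + LT = 28.5437
d*(P+LT) = 169.2591 * 28.5437 = 4831.2810
T = 4831.2810 + 101.8420 = 4933.1230

4933.1230 units


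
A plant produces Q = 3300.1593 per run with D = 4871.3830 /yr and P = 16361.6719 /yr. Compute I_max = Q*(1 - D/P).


D/P = 0.2977
1 - D/P = 0.7023
I_max = 3300.1593 * 0.7023 = 2317.5983

2317.5983 units


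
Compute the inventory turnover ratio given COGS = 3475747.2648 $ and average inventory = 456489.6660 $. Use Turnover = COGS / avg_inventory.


Turnover = 3475747.2648 / 456489.6660 = 7.6141

7.6141


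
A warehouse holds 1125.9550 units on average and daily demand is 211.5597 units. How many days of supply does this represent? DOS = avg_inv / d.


DOS = 1125.9550 / 211.5597 = 5.3222

5.3222 days


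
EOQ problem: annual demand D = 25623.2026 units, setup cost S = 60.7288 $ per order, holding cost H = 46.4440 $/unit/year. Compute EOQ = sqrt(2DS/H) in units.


2*D*S = 2 * 25623.2026 * 60.7288 = 3112132.6921
2*D*S/H = 67008.2829
EOQ = sqrt(67008.2829) = 258.8596

258.8596 units


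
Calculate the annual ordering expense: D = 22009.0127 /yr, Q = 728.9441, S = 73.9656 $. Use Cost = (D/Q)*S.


Number of orders = D/Q = 30.1930
Cost = 30.1930 * 73.9656 = 2233.2437

2233.2437 $/yr


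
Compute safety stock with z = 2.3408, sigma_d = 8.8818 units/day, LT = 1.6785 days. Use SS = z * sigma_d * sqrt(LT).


sqrt(LT) = sqrt(1.6785) = 1.2956
SS = 2.3408 * 8.8818 * 1.2956 = 26.9356

26.9356 units


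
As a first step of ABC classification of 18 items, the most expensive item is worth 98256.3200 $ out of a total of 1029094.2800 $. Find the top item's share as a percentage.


Top item = 98256.3200
Total = 1029094.2800
Percentage = 98256.3200 / 1029094.2800 * 100 = 9.5478

9.5478%


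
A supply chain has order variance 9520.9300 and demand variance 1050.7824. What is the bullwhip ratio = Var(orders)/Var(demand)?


BW = 9520.9300 / 1050.7824 = 9.0608

9.0608


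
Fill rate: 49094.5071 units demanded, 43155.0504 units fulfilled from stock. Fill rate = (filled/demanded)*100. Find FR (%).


FR = 43155.0504 / 49094.5071 * 100 = 87.9020

87.9020%


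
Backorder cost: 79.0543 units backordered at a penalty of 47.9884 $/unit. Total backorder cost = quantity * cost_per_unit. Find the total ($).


Total = 79.0543 * 47.9884 = 3793.6894

3793.6894 $


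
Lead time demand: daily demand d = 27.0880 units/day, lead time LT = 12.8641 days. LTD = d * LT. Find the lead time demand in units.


LTD = 27.0880 * 12.8641 = 348.4627

348.4627 units


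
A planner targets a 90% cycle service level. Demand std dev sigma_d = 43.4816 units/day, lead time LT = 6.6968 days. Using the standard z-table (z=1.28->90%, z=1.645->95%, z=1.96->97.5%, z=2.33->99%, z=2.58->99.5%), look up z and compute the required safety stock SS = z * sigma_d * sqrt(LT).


From the table, SL = 90% corresponds to z = 1.28
sqrt(LT) = sqrt(6.6968) = 2.5878
SS = 1.28 * 43.4816 * 2.5878 = 144.0287

144.0287 units


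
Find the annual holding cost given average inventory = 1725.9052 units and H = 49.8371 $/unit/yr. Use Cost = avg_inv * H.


Cost = 1725.9052 * 49.8371 = 86014.1100

86014.1100 $/yr


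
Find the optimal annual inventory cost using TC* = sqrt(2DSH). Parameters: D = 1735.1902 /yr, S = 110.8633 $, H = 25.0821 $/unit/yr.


2*D*S*H = 9650032.5603
TC* = sqrt(9650032.5603) = 3106.4502

3106.4502 $/yr


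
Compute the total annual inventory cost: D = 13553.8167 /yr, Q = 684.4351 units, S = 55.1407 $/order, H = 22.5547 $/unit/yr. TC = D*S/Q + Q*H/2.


Ordering cost = D*S/Q = 1091.9471
Holding cost = Q*H/2 = 7718.6142
TC = 1091.9471 + 7718.6142 = 8810.5613

8810.5613 $/yr


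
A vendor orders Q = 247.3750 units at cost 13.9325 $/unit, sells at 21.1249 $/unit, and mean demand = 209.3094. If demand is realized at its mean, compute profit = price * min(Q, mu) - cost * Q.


Sales at mu = min(247.3750, 209.3094) = 209.3094
Revenue = 21.1249 * 209.3094 = 4421.6401
Total cost = 13.9325 * 247.3750 = 3446.5522
Profit = 4421.6401 - 3446.5522 = 975.0880

975.0880 $


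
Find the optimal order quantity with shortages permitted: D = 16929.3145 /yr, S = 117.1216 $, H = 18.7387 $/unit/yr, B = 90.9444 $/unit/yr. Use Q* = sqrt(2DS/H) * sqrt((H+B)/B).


sqrt(2DS/H) = 460.0271
sqrt((H+B)/B) = 1.0982
Q* = 460.0271 * 1.0982 = 505.2023

505.2023 units


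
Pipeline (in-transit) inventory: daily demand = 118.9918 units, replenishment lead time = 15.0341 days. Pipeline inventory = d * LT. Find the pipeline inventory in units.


Pipeline = 118.9918 * 15.0341 = 1788.9346

1788.9346 units


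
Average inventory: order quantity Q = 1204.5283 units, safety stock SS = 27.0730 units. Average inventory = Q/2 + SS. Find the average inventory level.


Q/2 = 602.2641
Avg = 602.2641 + 27.0730 = 629.3371

629.3371 units


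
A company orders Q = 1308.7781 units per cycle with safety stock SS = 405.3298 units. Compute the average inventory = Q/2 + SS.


Q/2 = 654.3890
Avg = 654.3890 + 405.3298 = 1059.7188

1059.7188 units


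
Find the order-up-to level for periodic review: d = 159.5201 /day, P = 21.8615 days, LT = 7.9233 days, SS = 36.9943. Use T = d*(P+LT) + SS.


P + LT = 29.7848
d*(P+LT) = 159.5201 * 29.7848 = 4751.2743
T = 4751.2743 + 36.9943 = 4788.2686

4788.2686 units


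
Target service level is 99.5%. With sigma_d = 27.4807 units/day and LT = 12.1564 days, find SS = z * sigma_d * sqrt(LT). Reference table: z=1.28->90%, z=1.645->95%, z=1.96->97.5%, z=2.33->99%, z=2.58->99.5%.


From the table, SL = 99.5% corresponds to z = 2.58
sqrt(LT) = sqrt(12.1564) = 3.4866
SS = 2.58 * 27.4807 * 3.4866 = 247.2009

247.2009 units


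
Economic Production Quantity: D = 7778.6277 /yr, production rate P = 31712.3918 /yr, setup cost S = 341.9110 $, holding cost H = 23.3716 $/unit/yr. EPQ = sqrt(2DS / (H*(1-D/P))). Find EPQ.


1 - D/P = 1 - 0.2453 = 0.7547
H*(1-D/P) = 17.6389
2DS = 5319196.7511
EPQ = sqrt(301561.2967) = 549.1460

549.1460 units


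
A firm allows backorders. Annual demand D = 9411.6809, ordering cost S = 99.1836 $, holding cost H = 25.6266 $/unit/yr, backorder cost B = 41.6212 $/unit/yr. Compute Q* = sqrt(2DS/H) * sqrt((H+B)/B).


sqrt(2DS/H) = 269.9125
sqrt((H+B)/B) = 1.2711
Q* = 269.9125 * 1.2711 = 343.0874

343.0874 units


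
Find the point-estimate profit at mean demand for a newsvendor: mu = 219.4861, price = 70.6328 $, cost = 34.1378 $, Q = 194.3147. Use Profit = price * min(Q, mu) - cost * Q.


Sales at mu = min(194.3147, 219.4861) = 194.3147
Revenue = 70.6328 * 194.3147 = 13724.9913
Total cost = 34.1378 * 194.3147 = 6633.4764
Profit = 13724.9913 - 6633.4764 = 7091.5150

7091.5150 $


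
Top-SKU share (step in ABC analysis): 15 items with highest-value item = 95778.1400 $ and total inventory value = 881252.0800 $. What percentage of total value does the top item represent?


Top item = 95778.1400
Total = 881252.0800
Percentage = 95778.1400 / 881252.0800 * 100 = 10.8684

10.8684%


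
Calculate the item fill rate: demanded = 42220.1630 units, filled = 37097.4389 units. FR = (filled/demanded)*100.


FR = 37097.4389 / 42220.1630 * 100 = 87.8666

87.8666%


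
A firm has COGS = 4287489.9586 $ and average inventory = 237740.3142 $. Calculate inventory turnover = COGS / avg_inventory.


Turnover = 4287489.9586 / 237740.3142 = 18.0343

18.0343


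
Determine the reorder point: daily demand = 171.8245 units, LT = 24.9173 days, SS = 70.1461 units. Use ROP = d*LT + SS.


d*LT = 171.8245 * 24.9173 = 4281.4026
ROP = 4281.4026 + 70.1461 = 4351.5487

4351.5487 units


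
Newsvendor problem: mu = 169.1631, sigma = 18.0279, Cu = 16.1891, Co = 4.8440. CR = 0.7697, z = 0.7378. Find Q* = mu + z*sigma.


CR = Cu/(Cu+Co) = 16.1891/(16.1891+4.8440) = 0.7697
z = 0.7378
Q* = 169.1631 + 0.7378 * 18.0279 = 182.4641

182.4641 units


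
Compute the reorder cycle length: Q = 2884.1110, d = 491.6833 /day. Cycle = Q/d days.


Cycle = 2884.1110 / 491.6833 = 5.8658

5.8658 days


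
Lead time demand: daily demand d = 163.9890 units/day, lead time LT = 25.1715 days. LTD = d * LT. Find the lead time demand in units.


LTD = 163.9890 * 25.1715 = 4127.8491

4127.8491 units


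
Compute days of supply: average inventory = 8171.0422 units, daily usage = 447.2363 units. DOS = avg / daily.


DOS = 8171.0422 / 447.2363 = 18.2701

18.2701 days


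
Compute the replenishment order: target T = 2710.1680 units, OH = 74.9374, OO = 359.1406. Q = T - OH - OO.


Inventory position = OH + OO = 74.9374 + 359.1406 = 434.0780
Q = 2710.1680 - 434.0780 = 2276.0900

2276.0900 units


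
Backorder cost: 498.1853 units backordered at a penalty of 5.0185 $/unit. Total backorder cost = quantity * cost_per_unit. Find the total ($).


Total = 498.1853 * 5.0185 = 2500.1429

2500.1429 $


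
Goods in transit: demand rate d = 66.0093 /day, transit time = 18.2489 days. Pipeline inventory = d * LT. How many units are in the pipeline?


Pipeline = 66.0093 * 18.2489 = 1204.5971

1204.5971 units


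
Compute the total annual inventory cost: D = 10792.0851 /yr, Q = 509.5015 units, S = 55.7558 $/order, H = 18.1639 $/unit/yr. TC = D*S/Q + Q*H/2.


Ordering cost = D*S/Q = 1181.0001
Holding cost = Q*H/2 = 4627.2671
TC = 1181.0001 + 4627.2671 = 5808.2673

5808.2673 $/yr


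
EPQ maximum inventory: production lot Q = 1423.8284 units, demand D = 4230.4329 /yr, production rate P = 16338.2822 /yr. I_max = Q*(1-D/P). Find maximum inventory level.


D/P = 0.2589
1 - D/P = 0.7411
I_max = 1423.8284 * 0.7411 = 1055.1599

1055.1599 units


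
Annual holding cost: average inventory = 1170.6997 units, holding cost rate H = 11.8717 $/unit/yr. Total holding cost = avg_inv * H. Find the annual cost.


Cost = 1170.6997 * 11.8717 = 13898.1956

13898.1956 $/yr


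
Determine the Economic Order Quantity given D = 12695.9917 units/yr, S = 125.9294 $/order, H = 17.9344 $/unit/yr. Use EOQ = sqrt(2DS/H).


2*D*S = 2 * 12695.9917 * 125.9294 = 3197597.2344
2*D*S/H = 178294.0736
EOQ = sqrt(178294.0736) = 422.2488

422.2488 units


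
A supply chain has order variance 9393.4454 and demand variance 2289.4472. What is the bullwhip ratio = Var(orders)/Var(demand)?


BW = 9393.4454 / 2289.4472 = 4.1029

4.1029


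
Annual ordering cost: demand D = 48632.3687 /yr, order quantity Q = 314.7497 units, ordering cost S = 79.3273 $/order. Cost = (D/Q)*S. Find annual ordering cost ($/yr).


Number of orders = D/Q = 154.5112
Cost = 154.5112 * 79.3273 = 12256.9601

12256.9601 $/yr


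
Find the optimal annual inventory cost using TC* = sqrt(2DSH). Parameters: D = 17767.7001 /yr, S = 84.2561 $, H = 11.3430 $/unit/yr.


2*D*S*H = 33961784.0226
TC* = sqrt(33961784.0226) = 5827.6740

5827.6740 $/yr


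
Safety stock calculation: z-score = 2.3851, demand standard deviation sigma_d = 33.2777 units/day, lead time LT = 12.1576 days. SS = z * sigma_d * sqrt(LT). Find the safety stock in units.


sqrt(LT) = sqrt(12.1576) = 3.4868
SS = 2.3851 * 33.2777 * 3.4868 = 276.7476

276.7476 units


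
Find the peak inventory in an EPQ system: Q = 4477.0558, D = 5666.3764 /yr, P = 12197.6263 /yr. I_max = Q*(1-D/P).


D/P = 0.4645
1 - D/P = 0.5355
I_max = 4477.0558 * 0.5355 = 2397.2509

2397.2509 units


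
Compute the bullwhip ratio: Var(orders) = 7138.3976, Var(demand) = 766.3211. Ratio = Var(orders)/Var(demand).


BW = 7138.3976 / 766.3211 = 9.3152

9.3152


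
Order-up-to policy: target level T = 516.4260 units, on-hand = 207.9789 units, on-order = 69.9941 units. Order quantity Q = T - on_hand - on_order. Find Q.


Inventory position = OH + OO = 207.9789 + 69.9941 = 277.9730
Q = 516.4260 - 277.9730 = 238.4530

238.4530 units


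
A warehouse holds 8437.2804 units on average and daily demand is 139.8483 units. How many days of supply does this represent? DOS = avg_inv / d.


DOS = 8437.2804 / 139.8483 = 60.3317

60.3317 days


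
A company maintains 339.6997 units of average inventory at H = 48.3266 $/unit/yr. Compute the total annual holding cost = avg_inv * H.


Cost = 339.6997 * 48.3266 = 16416.5315

16416.5315 $/yr


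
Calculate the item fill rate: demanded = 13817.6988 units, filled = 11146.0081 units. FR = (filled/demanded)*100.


FR = 11146.0081 / 13817.6988 * 100 = 80.6647

80.6647%


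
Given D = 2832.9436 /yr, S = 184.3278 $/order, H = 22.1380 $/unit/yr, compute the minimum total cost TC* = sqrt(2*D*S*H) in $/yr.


2*D*S*H = 23120496.0099
TC* = sqrt(23120496.0099) = 4808.3777

4808.3777 $/yr


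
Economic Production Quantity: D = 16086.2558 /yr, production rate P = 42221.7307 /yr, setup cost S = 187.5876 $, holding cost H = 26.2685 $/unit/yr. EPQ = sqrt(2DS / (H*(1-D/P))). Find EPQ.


1 - D/P = 1 - 0.3810 = 0.6190
H*(1-D/P) = 16.2603
2DS = 6035164.2370
EPQ = sqrt(371158.5373) = 609.2278

609.2278 units


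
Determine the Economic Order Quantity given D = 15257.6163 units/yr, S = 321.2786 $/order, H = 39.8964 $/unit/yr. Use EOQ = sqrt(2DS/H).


2*D*S = 2 * 15257.6163 * 321.2786 = 9803891.2084
2*D*S/H = 245733.7306
EOQ = sqrt(245733.7306) = 495.7154

495.7154 units


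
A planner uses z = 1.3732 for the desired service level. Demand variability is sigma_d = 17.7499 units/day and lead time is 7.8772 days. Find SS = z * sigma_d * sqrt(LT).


sqrt(LT) = sqrt(7.8772) = 2.8066
SS = 1.3732 * 17.7499 * 2.8066 = 68.4094

68.4094 units


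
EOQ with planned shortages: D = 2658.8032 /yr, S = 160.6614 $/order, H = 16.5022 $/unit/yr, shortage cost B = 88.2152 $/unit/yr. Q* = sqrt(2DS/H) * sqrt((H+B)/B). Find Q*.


sqrt(2DS/H) = 227.5322
sqrt((H+B)/B) = 1.0895
Q* = 227.5322 * 1.0895 = 247.9024

247.9024 units


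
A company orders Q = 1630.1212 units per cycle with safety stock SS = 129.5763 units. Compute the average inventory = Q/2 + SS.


Q/2 = 815.0606
Avg = 815.0606 + 129.5763 = 944.6369

944.6369 units


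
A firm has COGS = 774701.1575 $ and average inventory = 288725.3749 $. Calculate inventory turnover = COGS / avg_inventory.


Turnover = 774701.1575 / 288725.3749 = 2.6832

2.6832


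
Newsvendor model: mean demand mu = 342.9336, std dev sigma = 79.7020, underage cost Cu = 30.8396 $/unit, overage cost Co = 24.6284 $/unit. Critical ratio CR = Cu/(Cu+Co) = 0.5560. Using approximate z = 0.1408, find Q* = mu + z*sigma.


CR = Cu/(Cu+Co) = 30.8396/(30.8396+24.6284) = 0.5560
z = 0.1408
Q* = 342.9336 + 0.1408 * 79.7020 = 354.1556

354.1556 units


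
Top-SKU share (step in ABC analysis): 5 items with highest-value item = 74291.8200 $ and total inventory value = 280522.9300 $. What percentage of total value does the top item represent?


Top item = 74291.8200
Total = 280522.9300
Percentage = 74291.8200 / 280522.9300 * 100 = 26.4833

26.4833%


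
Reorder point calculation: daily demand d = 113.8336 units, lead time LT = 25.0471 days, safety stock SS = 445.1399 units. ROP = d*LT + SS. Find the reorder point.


d*LT = 113.8336 * 25.0471 = 2851.2016
ROP = 2851.2016 + 445.1399 = 3296.3415

3296.3415 units


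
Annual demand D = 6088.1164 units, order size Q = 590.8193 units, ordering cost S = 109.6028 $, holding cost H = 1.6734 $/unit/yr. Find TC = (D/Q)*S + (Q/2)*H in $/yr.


Ordering cost = D*S/Q = 1129.4056
Holding cost = Q*H/2 = 494.3385
TC = 1129.4056 + 494.3385 = 1623.7441

1623.7441 $/yr


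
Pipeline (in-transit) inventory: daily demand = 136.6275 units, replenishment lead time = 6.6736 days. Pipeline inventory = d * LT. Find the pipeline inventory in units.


Pipeline = 136.6275 * 6.6736 = 911.7973

911.7973 units


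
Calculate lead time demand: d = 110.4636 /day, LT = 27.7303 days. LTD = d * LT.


LTD = 110.4636 * 27.7303 = 3063.1888

3063.1888 units


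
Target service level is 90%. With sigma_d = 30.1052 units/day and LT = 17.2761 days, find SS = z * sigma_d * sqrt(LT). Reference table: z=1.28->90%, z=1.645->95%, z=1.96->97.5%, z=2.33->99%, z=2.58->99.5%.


From the table, SL = 90% corresponds to z = 1.28
sqrt(LT) = sqrt(17.2761) = 4.1565
SS = 1.28 * 30.1052 * 4.1565 = 160.1675

160.1675 units


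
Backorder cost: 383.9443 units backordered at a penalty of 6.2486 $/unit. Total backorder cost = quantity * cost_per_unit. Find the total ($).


Total = 383.9443 * 6.2486 = 2399.1144

2399.1144 $


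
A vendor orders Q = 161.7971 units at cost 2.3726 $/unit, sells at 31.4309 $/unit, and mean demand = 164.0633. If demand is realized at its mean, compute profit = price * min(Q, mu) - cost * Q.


Sales at mu = min(161.7971, 164.0633) = 161.7971
Revenue = 31.4309 * 161.7971 = 5085.4285
Total cost = 2.3726 * 161.7971 = 383.8798
Profit = 5085.4285 - 383.8798 = 4701.5487

4701.5487 $


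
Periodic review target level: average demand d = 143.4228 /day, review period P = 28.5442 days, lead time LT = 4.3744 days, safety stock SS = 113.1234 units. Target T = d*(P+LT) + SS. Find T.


P + LT = 32.9186
d*(P+LT) = 143.4228 * 32.9186 = 4721.2778
T = 4721.2778 + 113.1234 = 4834.4012

4834.4012 units


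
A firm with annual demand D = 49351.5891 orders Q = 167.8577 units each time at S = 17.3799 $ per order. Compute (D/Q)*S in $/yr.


Number of orders = D/Q = 294.0085
Cost = 294.0085 * 17.3799 = 5109.8382

5109.8382 $/yr


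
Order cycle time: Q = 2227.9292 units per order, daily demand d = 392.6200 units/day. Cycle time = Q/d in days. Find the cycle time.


Cycle = 2227.9292 / 392.6200 = 5.6745

5.6745 days


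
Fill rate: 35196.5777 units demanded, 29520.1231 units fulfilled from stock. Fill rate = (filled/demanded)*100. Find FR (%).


FR = 29520.1231 / 35196.5777 * 100 = 83.8721

83.8721%


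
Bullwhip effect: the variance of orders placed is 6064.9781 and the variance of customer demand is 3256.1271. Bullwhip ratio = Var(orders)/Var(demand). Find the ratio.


BW = 6064.9781 / 3256.1271 = 1.8626

1.8626


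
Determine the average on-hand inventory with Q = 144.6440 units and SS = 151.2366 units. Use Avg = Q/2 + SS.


Q/2 = 72.3220
Avg = 72.3220 + 151.2366 = 223.5586

223.5586 units


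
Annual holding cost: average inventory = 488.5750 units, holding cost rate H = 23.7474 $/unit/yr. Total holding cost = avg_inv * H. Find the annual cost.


Cost = 488.5750 * 23.7474 = 11602.3860

11602.3860 $/yr


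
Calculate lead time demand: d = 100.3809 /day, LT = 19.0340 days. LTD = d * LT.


LTD = 100.3809 * 19.0340 = 1910.6501

1910.6501 units


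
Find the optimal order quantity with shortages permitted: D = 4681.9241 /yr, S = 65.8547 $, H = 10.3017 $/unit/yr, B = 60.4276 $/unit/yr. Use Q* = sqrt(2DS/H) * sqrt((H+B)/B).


sqrt(2DS/H) = 244.6618
sqrt((H+B)/B) = 1.0819
Q* = 244.6618 * 1.0819 = 264.6965

264.6965 units


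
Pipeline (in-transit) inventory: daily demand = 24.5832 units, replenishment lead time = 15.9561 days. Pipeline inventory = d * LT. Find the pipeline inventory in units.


Pipeline = 24.5832 * 15.9561 = 392.2520

392.2520 units


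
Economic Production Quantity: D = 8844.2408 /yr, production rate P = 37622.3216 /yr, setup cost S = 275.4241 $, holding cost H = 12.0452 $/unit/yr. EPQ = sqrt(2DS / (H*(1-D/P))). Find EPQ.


1 - D/P = 1 - 0.2351 = 0.7649
H*(1-D/P) = 9.2136
2DS = 4871834.1250
EPQ = sqrt(528764.4411) = 727.1619

727.1619 units


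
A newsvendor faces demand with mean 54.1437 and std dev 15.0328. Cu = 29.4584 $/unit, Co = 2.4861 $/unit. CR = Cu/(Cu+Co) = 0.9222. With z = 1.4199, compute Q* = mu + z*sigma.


CR = Cu/(Cu+Co) = 29.4584/(29.4584+2.4861) = 0.9222
z = 1.4199
Q* = 54.1437 + 1.4199 * 15.0328 = 75.4888

75.4888 units


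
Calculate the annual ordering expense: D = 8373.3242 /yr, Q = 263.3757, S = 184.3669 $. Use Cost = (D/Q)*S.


Number of orders = D/Q = 31.7923
Cost = 31.7923 * 184.3669 = 5861.4512

5861.4512 $/yr


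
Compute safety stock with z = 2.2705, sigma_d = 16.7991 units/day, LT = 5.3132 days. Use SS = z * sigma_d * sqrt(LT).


sqrt(LT) = sqrt(5.3132) = 2.3050
SS = 2.2705 * 16.7991 * 2.3050 = 87.9196

87.9196 units


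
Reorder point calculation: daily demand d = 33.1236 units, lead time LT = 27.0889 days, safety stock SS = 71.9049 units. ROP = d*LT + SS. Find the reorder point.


d*LT = 33.1236 * 27.0889 = 897.2819
ROP = 897.2819 + 71.9049 = 969.1868

969.1868 units


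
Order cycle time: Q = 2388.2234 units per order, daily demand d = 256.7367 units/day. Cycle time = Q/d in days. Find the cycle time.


Cycle = 2388.2234 / 256.7367 = 9.3022

9.3022 days


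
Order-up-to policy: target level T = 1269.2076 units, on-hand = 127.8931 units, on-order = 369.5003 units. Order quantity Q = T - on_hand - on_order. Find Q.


Inventory position = OH + OO = 127.8931 + 369.5003 = 497.3934
Q = 1269.2076 - 497.3934 = 771.8142

771.8142 units


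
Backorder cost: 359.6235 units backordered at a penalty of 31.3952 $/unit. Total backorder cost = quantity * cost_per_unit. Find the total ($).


Total = 359.6235 * 31.3952 = 11290.4517

11290.4517 $


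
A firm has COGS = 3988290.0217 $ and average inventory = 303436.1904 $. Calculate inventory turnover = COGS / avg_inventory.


Turnover = 3988290.0217 / 303436.1904 = 13.1438

13.1438


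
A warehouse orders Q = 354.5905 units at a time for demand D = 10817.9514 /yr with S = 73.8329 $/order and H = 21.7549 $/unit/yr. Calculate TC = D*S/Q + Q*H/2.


Ordering cost = D*S/Q = 2252.5159
Holding cost = Q*H/2 = 3857.0404
TC = 2252.5159 + 3857.0404 = 6109.5563

6109.5563 $/yr


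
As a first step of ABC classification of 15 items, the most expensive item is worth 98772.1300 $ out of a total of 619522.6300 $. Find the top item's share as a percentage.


Top item = 98772.1300
Total = 619522.6300
Percentage = 98772.1300 / 619522.6300 * 100 = 15.9433

15.9433%


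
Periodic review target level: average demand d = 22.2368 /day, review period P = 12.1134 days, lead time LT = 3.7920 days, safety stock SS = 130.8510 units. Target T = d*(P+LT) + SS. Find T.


P + LT = 15.9054
d*(P+LT) = 22.2368 * 15.9054 = 353.6852
T = 353.6852 + 130.8510 = 484.5362

484.5362 units
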